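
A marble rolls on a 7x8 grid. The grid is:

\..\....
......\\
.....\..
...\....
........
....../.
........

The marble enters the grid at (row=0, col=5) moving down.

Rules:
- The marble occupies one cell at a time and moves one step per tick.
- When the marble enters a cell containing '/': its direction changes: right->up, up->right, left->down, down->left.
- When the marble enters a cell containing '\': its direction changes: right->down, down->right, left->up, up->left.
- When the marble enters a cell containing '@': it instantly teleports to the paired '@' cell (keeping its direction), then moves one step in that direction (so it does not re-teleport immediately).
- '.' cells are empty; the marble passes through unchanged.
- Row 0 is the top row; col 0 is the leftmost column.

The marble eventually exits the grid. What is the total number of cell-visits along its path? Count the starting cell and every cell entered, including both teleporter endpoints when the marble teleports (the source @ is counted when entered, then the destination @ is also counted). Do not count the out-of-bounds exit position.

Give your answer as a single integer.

Step 1: enter (0,5), '.' pass, move down to (1,5)
Step 2: enter (1,5), '.' pass, move down to (2,5)
Step 3: enter (2,5), '\' deflects down->right, move right to (2,6)
Step 4: enter (2,6), '.' pass, move right to (2,7)
Step 5: enter (2,7), '.' pass, move right to (2,8)
Step 6: at (2,8) — EXIT via right edge, pos 2
Path length (cell visits): 5

Answer: 5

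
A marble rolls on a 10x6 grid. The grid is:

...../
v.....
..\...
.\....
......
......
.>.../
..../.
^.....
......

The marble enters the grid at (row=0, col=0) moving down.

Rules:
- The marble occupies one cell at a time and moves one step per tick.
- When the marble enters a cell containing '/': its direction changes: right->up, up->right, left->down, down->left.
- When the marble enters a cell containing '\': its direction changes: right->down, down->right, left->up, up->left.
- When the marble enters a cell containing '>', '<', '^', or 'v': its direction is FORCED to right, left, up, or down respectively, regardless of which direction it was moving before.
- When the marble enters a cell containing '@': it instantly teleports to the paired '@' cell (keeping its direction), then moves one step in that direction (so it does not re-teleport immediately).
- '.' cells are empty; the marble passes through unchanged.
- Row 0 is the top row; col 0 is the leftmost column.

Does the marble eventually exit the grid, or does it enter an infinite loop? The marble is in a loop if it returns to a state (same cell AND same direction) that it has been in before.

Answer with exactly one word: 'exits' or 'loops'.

Answer: loops

Derivation:
Step 1: enter (0,0), '.' pass, move down to (1,0)
Step 2: enter (1,0), 'v' forces down->down, move down to (2,0)
Step 3: enter (2,0), '.' pass, move down to (3,0)
Step 4: enter (3,0), '.' pass, move down to (4,0)
Step 5: enter (4,0), '.' pass, move down to (5,0)
Step 6: enter (5,0), '.' pass, move down to (6,0)
Step 7: enter (6,0), '.' pass, move down to (7,0)
Step 8: enter (7,0), '.' pass, move down to (8,0)
Step 9: enter (8,0), '^' forces down->up, move up to (7,0)
Step 10: enter (7,0), '.' pass, move up to (6,0)
Step 11: enter (6,0), '.' pass, move up to (5,0)
Step 12: enter (5,0), '.' pass, move up to (4,0)
Step 13: enter (4,0), '.' pass, move up to (3,0)
Step 14: enter (3,0), '.' pass, move up to (2,0)
Step 15: enter (2,0), '.' pass, move up to (1,0)
Step 16: enter (1,0), 'v' forces up->down, move down to (2,0)
Step 17: at (2,0) dir=down — LOOP DETECTED (seen before)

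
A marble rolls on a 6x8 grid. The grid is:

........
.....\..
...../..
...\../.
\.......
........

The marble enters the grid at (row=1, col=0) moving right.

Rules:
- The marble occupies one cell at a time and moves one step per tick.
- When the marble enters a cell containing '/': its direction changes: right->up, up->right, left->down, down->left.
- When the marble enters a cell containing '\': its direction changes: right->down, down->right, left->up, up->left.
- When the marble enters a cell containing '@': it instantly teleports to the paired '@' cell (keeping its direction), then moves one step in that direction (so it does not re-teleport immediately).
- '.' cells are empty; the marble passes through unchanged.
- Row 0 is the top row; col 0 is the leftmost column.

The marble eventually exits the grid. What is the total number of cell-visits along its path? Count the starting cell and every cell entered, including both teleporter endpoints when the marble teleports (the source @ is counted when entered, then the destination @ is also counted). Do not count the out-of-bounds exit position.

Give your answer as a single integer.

Answer: 12

Derivation:
Step 1: enter (1,0), '.' pass, move right to (1,1)
Step 2: enter (1,1), '.' pass, move right to (1,2)
Step 3: enter (1,2), '.' pass, move right to (1,3)
Step 4: enter (1,3), '.' pass, move right to (1,4)
Step 5: enter (1,4), '.' pass, move right to (1,5)
Step 6: enter (1,5), '\' deflects right->down, move down to (2,5)
Step 7: enter (2,5), '/' deflects down->left, move left to (2,4)
Step 8: enter (2,4), '.' pass, move left to (2,3)
Step 9: enter (2,3), '.' pass, move left to (2,2)
Step 10: enter (2,2), '.' pass, move left to (2,1)
Step 11: enter (2,1), '.' pass, move left to (2,0)
Step 12: enter (2,0), '.' pass, move left to (2,-1)
Step 13: at (2,-1) — EXIT via left edge, pos 2
Path length (cell visits): 12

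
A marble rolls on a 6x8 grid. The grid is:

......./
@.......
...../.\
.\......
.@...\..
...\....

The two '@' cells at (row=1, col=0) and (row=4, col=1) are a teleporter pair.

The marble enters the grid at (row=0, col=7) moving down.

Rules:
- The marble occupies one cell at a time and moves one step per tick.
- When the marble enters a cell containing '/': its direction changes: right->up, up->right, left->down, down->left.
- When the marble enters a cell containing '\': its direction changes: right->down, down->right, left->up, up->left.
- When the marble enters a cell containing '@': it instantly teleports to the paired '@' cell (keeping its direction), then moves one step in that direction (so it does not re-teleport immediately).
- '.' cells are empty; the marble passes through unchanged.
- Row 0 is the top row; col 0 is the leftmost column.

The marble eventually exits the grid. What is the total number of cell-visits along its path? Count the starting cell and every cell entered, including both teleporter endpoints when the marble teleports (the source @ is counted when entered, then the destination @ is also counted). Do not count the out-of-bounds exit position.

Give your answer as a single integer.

Step 1: enter (0,7), '/' deflects down->left, move left to (0,6)
Step 2: enter (0,6), '.' pass, move left to (0,5)
Step 3: enter (0,5), '.' pass, move left to (0,4)
Step 4: enter (0,4), '.' pass, move left to (0,3)
Step 5: enter (0,3), '.' pass, move left to (0,2)
Step 6: enter (0,2), '.' pass, move left to (0,1)
Step 7: enter (0,1), '.' pass, move left to (0,0)
Step 8: enter (0,0), '.' pass, move left to (0,-1)
Step 9: at (0,-1) — EXIT via left edge, pos 0
Path length (cell visits): 8

Answer: 8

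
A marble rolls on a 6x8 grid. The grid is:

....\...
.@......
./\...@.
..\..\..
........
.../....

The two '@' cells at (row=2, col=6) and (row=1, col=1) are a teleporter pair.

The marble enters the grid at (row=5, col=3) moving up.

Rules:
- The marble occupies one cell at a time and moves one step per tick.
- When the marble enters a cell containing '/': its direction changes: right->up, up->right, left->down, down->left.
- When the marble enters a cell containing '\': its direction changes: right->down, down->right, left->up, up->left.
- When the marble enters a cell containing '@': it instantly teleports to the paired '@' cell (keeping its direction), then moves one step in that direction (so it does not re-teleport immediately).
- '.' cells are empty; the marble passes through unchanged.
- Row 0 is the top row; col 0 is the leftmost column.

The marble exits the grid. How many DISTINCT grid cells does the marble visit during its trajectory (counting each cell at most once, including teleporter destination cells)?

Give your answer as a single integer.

Step 1: enter (5,3), '/' deflects up->right, move right to (5,4)
Step 2: enter (5,4), '.' pass, move right to (5,5)
Step 3: enter (5,5), '.' pass, move right to (5,6)
Step 4: enter (5,6), '.' pass, move right to (5,7)
Step 5: enter (5,7), '.' pass, move right to (5,8)
Step 6: at (5,8) — EXIT via right edge, pos 5
Distinct cells visited: 5 (path length 5)

Answer: 5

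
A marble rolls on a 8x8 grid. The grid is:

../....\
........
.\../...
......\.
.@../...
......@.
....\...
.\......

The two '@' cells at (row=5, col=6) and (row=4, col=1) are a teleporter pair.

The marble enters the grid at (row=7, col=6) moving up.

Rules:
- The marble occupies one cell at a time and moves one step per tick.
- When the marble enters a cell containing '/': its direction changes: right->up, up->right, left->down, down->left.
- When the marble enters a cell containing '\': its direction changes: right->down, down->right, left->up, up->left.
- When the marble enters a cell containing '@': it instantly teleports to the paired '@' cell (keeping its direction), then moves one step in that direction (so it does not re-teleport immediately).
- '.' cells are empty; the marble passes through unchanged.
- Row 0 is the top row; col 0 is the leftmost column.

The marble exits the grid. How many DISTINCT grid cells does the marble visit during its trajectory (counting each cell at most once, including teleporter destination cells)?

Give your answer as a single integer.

Step 1: enter (7,6), '.' pass, move up to (6,6)
Step 2: enter (6,6), '.' pass, move up to (5,6)
Step 3: enter (5,6), '@' teleport (5,6)->(4,1), also enter (4,1), move up to (3,1)
Step 4: enter (3,1), '.' pass, move up to (2,1)
Step 5: enter (2,1), '\' deflects up->left, move left to (2,0)
Step 6: enter (2,0), '.' pass, move left to (2,-1)
Step 7: at (2,-1) — EXIT via left edge, pos 2
Distinct cells visited: 7 (path length 7)

Answer: 7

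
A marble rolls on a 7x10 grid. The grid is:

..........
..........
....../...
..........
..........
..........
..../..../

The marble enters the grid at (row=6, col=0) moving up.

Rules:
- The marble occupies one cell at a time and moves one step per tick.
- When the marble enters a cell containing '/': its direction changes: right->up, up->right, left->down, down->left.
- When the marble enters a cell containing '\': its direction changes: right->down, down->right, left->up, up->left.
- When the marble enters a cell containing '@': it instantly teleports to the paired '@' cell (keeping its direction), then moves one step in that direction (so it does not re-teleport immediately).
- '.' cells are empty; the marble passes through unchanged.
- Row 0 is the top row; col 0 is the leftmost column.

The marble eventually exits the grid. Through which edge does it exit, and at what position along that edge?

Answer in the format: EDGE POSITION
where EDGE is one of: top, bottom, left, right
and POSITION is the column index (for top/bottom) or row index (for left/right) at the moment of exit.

Step 1: enter (6,0), '.' pass, move up to (5,0)
Step 2: enter (5,0), '.' pass, move up to (4,0)
Step 3: enter (4,0), '.' pass, move up to (3,0)
Step 4: enter (3,0), '.' pass, move up to (2,0)
Step 5: enter (2,0), '.' pass, move up to (1,0)
Step 6: enter (1,0), '.' pass, move up to (0,0)
Step 7: enter (0,0), '.' pass, move up to (-1,0)
Step 8: at (-1,0) — EXIT via top edge, pos 0

Answer: top 0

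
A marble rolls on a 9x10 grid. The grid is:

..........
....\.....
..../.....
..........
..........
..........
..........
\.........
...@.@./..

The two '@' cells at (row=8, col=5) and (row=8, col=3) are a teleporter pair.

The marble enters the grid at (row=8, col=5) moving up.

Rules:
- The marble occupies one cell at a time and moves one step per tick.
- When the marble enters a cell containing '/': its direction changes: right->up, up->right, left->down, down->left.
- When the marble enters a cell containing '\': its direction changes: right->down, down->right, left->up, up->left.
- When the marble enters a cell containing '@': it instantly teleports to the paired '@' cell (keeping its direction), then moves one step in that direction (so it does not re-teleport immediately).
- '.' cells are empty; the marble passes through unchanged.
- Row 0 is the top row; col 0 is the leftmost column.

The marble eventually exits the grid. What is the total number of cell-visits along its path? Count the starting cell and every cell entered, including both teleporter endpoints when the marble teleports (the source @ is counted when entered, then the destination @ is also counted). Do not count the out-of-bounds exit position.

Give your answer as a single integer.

Step 1: enter (8,5), '@' teleport (8,5)->(8,3), also enter (8,3), move up to (7,3)
Step 2: enter (7,3), '.' pass, move up to (6,3)
Step 3: enter (6,3), '.' pass, move up to (5,3)
Step 4: enter (5,3), '.' pass, move up to (4,3)
Step 5: enter (4,3), '.' pass, move up to (3,3)
Step 6: enter (3,3), '.' pass, move up to (2,3)
Step 7: enter (2,3), '.' pass, move up to (1,3)
Step 8: enter (1,3), '.' pass, move up to (0,3)
Step 9: enter (0,3), '.' pass, move up to (-1,3)
Step 10: at (-1,3) — EXIT via top edge, pos 3
Path length (cell visits): 10

Answer: 10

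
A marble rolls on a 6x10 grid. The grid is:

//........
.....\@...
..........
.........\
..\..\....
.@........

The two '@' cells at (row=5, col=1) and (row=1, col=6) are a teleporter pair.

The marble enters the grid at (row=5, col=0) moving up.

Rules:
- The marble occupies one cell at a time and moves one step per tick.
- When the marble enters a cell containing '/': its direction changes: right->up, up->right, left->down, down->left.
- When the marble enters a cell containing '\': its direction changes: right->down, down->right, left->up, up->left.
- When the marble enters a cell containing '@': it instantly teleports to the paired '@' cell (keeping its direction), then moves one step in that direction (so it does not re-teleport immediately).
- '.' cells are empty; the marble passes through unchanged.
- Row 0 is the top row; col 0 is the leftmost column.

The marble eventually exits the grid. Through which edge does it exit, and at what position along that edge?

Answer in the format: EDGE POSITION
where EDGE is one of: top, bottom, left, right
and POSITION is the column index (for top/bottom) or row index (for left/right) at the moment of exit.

Answer: top 1

Derivation:
Step 1: enter (5,0), '.' pass, move up to (4,0)
Step 2: enter (4,0), '.' pass, move up to (3,0)
Step 3: enter (3,0), '.' pass, move up to (2,0)
Step 4: enter (2,0), '.' pass, move up to (1,0)
Step 5: enter (1,0), '.' pass, move up to (0,0)
Step 6: enter (0,0), '/' deflects up->right, move right to (0,1)
Step 7: enter (0,1), '/' deflects right->up, move up to (-1,1)
Step 8: at (-1,1) — EXIT via top edge, pos 1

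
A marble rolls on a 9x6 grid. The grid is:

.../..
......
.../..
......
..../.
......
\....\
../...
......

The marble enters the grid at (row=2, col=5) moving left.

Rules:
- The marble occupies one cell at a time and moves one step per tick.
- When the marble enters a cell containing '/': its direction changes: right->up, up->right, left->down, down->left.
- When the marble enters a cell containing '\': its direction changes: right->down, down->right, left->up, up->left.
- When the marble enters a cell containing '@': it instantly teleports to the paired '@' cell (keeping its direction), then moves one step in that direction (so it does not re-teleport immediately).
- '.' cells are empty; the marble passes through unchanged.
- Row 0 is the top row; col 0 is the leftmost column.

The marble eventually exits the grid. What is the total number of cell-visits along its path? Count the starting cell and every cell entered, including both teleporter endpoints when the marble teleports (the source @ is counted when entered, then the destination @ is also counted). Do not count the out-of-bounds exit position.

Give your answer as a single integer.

Answer: 9

Derivation:
Step 1: enter (2,5), '.' pass, move left to (2,4)
Step 2: enter (2,4), '.' pass, move left to (2,3)
Step 3: enter (2,3), '/' deflects left->down, move down to (3,3)
Step 4: enter (3,3), '.' pass, move down to (4,3)
Step 5: enter (4,3), '.' pass, move down to (5,3)
Step 6: enter (5,3), '.' pass, move down to (6,3)
Step 7: enter (6,3), '.' pass, move down to (7,3)
Step 8: enter (7,3), '.' pass, move down to (8,3)
Step 9: enter (8,3), '.' pass, move down to (9,3)
Step 10: at (9,3) — EXIT via bottom edge, pos 3
Path length (cell visits): 9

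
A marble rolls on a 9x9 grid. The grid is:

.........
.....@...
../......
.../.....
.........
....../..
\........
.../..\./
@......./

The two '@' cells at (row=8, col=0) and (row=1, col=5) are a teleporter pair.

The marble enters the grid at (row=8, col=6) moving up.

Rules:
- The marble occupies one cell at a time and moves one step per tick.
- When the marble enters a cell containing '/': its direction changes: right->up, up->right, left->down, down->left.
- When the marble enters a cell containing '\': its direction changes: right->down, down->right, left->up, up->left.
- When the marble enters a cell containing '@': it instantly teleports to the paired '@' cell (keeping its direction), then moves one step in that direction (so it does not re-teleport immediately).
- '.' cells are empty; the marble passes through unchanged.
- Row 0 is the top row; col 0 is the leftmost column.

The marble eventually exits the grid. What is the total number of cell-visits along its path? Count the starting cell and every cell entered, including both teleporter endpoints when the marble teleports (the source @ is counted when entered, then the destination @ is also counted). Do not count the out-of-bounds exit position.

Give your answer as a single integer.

Step 1: enter (8,6), '.' pass, move up to (7,6)
Step 2: enter (7,6), '\' deflects up->left, move left to (7,5)
Step 3: enter (7,5), '.' pass, move left to (7,4)
Step 4: enter (7,4), '.' pass, move left to (7,3)
Step 5: enter (7,3), '/' deflects left->down, move down to (8,3)
Step 6: enter (8,3), '.' pass, move down to (9,3)
Step 7: at (9,3) — EXIT via bottom edge, pos 3
Path length (cell visits): 6

Answer: 6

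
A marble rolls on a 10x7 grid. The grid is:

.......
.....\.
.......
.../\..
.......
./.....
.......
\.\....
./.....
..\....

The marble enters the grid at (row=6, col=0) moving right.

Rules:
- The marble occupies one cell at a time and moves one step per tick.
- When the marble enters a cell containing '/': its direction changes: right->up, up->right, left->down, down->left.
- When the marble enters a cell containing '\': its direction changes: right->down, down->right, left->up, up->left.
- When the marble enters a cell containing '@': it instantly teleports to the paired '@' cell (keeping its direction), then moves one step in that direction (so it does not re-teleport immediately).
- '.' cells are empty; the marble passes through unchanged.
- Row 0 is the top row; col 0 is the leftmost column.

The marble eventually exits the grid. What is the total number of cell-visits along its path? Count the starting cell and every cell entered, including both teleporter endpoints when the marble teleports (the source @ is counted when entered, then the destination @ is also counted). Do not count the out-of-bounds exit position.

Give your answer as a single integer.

Step 1: enter (6,0), '.' pass, move right to (6,1)
Step 2: enter (6,1), '.' pass, move right to (6,2)
Step 3: enter (6,2), '.' pass, move right to (6,3)
Step 4: enter (6,3), '.' pass, move right to (6,4)
Step 5: enter (6,4), '.' pass, move right to (6,5)
Step 6: enter (6,5), '.' pass, move right to (6,6)
Step 7: enter (6,6), '.' pass, move right to (6,7)
Step 8: at (6,7) — EXIT via right edge, pos 6
Path length (cell visits): 7

Answer: 7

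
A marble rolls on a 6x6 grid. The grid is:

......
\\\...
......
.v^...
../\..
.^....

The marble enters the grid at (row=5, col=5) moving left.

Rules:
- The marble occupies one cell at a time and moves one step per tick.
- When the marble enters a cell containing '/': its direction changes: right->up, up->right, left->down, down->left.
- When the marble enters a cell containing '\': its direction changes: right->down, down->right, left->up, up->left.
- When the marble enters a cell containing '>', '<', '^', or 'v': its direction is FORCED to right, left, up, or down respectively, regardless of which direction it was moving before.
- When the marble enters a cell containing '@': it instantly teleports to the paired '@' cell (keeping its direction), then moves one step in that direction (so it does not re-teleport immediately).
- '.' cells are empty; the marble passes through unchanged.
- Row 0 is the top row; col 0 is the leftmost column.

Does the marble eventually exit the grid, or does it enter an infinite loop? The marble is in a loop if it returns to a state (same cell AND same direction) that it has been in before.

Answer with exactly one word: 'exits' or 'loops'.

Step 1: enter (5,5), '.' pass, move left to (5,4)
Step 2: enter (5,4), '.' pass, move left to (5,3)
Step 3: enter (5,3), '.' pass, move left to (5,2)
Step 4: enter (5,2), '.' pass, move left to (5,1)
Step 5: enter (5,1), '^' forces left->up, move up to (4,1)
Step 6: enter (4,1), '.' pass, move up to (3,1)
Step 7: enter (3,1), 'v' forces up->down, move down to (4,1)
Step 8: enter (4,1), '.' pass, move down to (5,1)
Step 9: enter (5,1), '^' forces down->up, move up to (4,1)
Step 10: at (4,1) dir=up — LOOP DETECTED (seen before)

Answer: loops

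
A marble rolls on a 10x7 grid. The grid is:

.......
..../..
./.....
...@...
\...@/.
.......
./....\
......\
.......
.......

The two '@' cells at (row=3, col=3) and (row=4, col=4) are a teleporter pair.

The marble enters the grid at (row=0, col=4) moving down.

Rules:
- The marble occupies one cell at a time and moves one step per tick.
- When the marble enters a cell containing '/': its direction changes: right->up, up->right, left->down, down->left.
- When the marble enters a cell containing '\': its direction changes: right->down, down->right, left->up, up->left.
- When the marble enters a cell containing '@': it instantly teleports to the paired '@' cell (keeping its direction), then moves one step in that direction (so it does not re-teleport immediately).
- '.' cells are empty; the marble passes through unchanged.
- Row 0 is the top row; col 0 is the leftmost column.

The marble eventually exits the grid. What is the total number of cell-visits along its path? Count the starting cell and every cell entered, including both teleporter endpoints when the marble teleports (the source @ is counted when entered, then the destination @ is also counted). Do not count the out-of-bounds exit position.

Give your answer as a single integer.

Step 1: enter (0,4), '.' pass, move down to (1,4)
Step 2: enter (1,4), '/' deflects down->left, move left to (1,3)
Step 3: enter (1,3), '.' pass, move left to (1,2)
Step 4: enter (1,2), '.' pass, move left to (1,1)
Step 5: enter (1,1), '.' pass, move left to (1,0)
Step 6: enter (1,0), '.' pass, move left to (1,-1)
Step 7: at (1,-1) — EXIT via left edge, pos 1
Path length (cell visits): 6

Answer: 6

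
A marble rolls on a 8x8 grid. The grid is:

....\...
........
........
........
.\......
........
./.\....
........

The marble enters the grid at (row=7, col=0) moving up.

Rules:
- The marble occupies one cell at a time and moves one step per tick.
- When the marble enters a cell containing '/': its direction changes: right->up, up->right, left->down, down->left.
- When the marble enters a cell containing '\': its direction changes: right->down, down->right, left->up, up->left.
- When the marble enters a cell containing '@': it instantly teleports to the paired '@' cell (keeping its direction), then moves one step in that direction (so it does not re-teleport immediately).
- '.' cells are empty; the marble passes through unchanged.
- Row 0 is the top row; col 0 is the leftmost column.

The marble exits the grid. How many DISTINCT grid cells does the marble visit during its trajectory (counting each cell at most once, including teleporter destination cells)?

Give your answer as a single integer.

Answer: 8

Derivation:
Step 1: enter (7,0), '.' pass, move up to (6,0)
Step 2: enter (6,0), '.' pass, move up to (5,0)
Step 3: enter (5,0), '.' pass, move up to (4,0)
Step 4: enter (4,0), '.' pass, move up to (3,0)
Step 5: enter (3,0), '.' pass, move up to (2,0)
Step 6: enter (2,0), '.' pass, move up to (1,0)
Step 7: enter (1,0), '.' pass, move up to (0,0)
Step 8: enter (0,0), '.' pass, move up to (-1,0)
Step 9: at (-1,0) — EXIT via top edge, pos 0
Distinct cells visited: 8 (path length 8)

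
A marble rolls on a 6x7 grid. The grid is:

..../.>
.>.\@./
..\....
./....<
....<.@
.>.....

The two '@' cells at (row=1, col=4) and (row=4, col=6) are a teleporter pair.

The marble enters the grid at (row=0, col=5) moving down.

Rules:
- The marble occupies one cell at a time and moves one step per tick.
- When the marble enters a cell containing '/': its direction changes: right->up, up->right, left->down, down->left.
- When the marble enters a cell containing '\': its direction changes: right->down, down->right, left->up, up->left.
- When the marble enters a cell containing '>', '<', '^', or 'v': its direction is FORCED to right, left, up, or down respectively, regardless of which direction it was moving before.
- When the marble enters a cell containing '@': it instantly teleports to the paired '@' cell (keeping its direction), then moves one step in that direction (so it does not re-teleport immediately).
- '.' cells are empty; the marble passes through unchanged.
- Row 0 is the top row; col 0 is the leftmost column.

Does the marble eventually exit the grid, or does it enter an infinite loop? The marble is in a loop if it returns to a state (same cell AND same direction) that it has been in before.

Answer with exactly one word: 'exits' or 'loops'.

Step 1: enter (0,5), '.' pass, move down to (1,5)
Step 2: enter (1,5), '.' pass, move down to (2,5)
Step 3: enter (2,5), '.' pass, move down to (3,5)
Step 4: enter (3,5), '.' pass, move down to (4,5)
Step 5: enter (4,5), '.' pass, move down to (5,5)
Step 6: enter (5,5), '.' pass, move down to (6,5)
Step 7: at (6,5) — EXIT via bottom edge, pos 5

Answer: exits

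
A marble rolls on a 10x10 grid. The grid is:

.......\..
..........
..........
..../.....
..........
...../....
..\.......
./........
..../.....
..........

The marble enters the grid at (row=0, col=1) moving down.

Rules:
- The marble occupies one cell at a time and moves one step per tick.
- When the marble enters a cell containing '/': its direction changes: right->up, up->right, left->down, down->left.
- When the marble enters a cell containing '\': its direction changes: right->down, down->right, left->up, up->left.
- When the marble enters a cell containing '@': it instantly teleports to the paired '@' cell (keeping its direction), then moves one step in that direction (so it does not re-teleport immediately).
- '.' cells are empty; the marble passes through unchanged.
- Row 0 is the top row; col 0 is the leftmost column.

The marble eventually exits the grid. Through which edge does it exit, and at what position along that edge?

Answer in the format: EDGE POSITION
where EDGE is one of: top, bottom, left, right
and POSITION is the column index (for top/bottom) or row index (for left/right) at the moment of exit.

Step 1: enter (0,1), '.' pass, move down to (1,1)
Step 2: enter (1,1), '.' pass, move down to (2,1)
Step 3: enter (2,1), '.' pass, move down to (3,1)
Step 4: enter (3,1), '.' pass, move down to (4,1)
Step 5: enter (4,1), '.' pass, move down to (5,1)
Step 6: enter (5,1), '.' pass, move down to (6,1)
Step 7: enter (6,1), '.' pass, move down to (7,1)
Step 8: enter (7,1), '/' deflects down->left, move left to (7,0)
Step 9: enter (7,0), '.' pass, move left to (7,-1)
Step 10: at (7,-1) — EXIT via left edge, pos 7

Answer: left 7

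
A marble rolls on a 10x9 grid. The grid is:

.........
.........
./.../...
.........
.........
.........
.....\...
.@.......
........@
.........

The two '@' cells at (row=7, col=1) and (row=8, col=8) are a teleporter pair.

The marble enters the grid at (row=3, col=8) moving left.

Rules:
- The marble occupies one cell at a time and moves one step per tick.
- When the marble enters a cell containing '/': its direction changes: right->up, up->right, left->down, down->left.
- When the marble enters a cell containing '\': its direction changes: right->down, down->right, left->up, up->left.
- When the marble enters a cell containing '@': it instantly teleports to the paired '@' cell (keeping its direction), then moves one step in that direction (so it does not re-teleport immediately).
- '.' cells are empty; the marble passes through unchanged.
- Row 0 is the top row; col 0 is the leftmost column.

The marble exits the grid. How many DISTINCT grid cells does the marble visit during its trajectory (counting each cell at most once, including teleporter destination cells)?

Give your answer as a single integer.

Answer: 9

Derivation:
Step 1: enter (3,8), '.' pass, move left to (3,7)
Step 2: enter (3,7), '.' pass, move left to (3,6)
Step 3: enter (3,6), '.' pass, move left to (3,5)
Step 4: enter (3,5), '.' pass, move left to (3,4)
Step 5: enter (3,4), '.' pass, move left to (3,3)
Step 6: enter (3,3), '.' pass, move left to (3,2)
Step 7: enter (3,2), '.' pass, move left to (3,1)
Step 8: enter (3,1), '.' pass, move left to (3,0)
Step 9: enter (3,0), '.' pass, move left to (3,-1)
Step 10: at (3,-1) — EXIT via left edge, pos 3
Distinct cells visited: 9 (path length 9)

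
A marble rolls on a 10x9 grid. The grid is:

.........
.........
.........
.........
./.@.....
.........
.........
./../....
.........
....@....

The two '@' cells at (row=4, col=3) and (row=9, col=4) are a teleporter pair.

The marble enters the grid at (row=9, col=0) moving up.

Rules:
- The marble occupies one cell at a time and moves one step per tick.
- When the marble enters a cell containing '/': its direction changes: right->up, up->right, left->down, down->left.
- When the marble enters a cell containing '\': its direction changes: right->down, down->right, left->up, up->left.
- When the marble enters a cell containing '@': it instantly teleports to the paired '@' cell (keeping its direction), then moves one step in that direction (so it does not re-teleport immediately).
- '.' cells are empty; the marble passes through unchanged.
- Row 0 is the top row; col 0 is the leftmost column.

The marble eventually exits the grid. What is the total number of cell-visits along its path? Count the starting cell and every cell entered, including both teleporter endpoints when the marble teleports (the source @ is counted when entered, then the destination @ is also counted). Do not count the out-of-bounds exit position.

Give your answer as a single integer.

Answer: 10

Derivation:
Step 1: enter (9,0), '.' pass, move up to (8,0)
Step 2: enter (8,0), '.' pass, move up to (7,0)
Step 3: enter (7,0), '.' pass, move up to (6,0)
Step 4: enter (6,0), '.' pass, move up to (5,0)
Step 5: enter (5,0), '.' pass, move up to (4,0)
Step 6: enter (4,0), '.' pass, move up to (3,0)
Step 7: enter (3,0), '.' pass, move up to (2,0)
Step 8: enter (2,0), '.' pass, move up to (1,0)
Step 9: enter (1,0), '.' pass, move up to (0,0)
Step 10: enter (0,0), '.' pass, move up to (-1,0)
Step 11: at (-1,0) — EXIT via top edge, pos 0
Path length (cell visits): 10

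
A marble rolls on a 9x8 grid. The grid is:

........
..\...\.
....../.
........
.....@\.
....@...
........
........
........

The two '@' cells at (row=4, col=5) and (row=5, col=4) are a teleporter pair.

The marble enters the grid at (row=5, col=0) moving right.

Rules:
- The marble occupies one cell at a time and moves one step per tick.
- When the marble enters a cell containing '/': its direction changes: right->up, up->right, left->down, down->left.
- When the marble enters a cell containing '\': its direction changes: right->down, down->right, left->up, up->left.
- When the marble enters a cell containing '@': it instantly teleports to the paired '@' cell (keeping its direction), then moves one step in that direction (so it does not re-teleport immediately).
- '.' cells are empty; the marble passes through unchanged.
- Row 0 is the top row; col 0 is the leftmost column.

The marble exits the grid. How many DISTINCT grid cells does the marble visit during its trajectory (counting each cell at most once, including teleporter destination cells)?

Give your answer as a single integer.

Step 1: enter (5,0), '.' pass, move right to (5,1)
Step 2: enter (5,1), '.' pass, move right to (5,2)
Step 3: enter (5,2), '.' pass, move right to (5,3)
Step 4: enter (5,3), '.' pass, move right to (5,4)
Step 5: enter (5,4), '@' teleport (5,4)->(4,5), also enter (4,5), move right to (4,6)
Step 6: enter (4,6), '\' deflects right->down, move down to (5,6)
Step 7: enter (5,6), '.' pass, move down to (6,6)
Step 8: enter (6,6), '.' pass, move down to (7,6)
Step 9: enter (7,6), '.' pass, move down to (8,6)
Step 10: enter (8,6), '.' pass, move down to (9,6)
Step 11: at (9,6) — EXIT via bottom edge, pos 6
Distinct cells visited: 11 (path length 11)

Answer: 11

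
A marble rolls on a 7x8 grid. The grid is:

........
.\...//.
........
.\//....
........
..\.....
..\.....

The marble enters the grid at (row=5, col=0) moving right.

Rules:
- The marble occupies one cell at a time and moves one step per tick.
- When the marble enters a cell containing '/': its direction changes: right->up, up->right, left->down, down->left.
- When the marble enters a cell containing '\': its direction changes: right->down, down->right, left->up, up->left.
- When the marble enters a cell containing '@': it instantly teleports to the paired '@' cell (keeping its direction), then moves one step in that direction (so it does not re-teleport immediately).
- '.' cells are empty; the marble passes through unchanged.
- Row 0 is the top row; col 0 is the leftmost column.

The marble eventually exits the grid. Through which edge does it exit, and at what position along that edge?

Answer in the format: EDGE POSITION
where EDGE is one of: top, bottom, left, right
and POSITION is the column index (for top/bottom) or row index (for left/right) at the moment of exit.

Step 1: enter (5,0), '.' pass, move right to (5,1)
Step 2: enter (5,1), '.' pass, move right to (5,2)
Step 3: enter (5,2), '\' deflects right->down, move down to (6,2)
Step 4: enter (6,2), '\' deflects down->right, move right to (6,3)
Step 5: enter (6,3), '.' pass, move right to (6,4)
Step 6: enter (6,4), '.' pass, move right to (6,5)
Step 7: enter (6,5), '.' pass, move right to (6,6)
Step 8: enter (6,6), '.' pass, move right to (6,7)
Step 9: enter (6,7), '.' pass, move right to (6,8)
Step 10: at (6,8) — EXIT via right edge, pos 6

Answer: right 6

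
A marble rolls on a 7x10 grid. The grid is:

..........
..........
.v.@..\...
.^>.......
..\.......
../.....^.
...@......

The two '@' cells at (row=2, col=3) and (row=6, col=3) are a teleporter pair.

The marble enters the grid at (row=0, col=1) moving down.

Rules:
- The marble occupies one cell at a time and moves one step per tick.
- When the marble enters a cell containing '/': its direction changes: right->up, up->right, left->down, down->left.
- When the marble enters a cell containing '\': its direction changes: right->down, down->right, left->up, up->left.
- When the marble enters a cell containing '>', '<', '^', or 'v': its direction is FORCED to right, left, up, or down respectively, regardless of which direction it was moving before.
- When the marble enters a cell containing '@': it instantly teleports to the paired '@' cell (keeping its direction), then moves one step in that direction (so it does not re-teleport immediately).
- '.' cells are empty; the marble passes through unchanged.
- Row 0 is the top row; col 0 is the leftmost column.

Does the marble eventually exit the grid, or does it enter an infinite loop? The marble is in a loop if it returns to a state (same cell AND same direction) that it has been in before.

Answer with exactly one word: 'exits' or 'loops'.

Step 1: enter (0,1), '.' pass, move down to (1,1)
Step 2: enter (1,1), '.' pass, move down to (2,1)
Step 3: enter (2,1), 'v' forces down->down, move down to (3,1)
Step 4: enter (3,1), '^' forces down->up, move up to (2,1)
Step 5: enter (2,1), 'v' forces up->down, move down to (3,1)
Step 6: at (3,1) dir=down — LOOP DETECTED (seen before)

Answer: loops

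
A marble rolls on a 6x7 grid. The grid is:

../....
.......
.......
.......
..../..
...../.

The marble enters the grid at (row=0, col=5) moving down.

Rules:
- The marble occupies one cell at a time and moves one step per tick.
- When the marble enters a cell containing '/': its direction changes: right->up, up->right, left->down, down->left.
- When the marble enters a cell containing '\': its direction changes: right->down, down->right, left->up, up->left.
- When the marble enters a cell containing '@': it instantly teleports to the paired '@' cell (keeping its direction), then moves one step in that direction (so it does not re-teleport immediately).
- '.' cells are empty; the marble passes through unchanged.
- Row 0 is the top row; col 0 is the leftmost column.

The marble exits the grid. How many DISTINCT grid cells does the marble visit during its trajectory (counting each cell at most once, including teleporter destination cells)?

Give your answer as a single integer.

Step 1: enter (0,5), '.' pass, move down to (1,5)
Step 2: enter (1,5), '.' pass, move down to (2,5)
Step 3: enter (2,5), '.' pass, move down to (3,5)
Step 4: enter (3,5), '.' pass, move down to (4,5)
Step 5: enter (4,5), '.' pass, move down to (5,5)
Step 6: enter (5,5), '/' deflects down->left, move left to (5,4)
Step 7: enter (5,4), '.' pass, move left to (5,3)
Step 8: enter (5,3), '.' pass, move left to (5,2)
Step 9: enter (5,2), '.' pass, move left to (5,1)
Step 10: enter (5,1), '.' pass, move left to (5,0)
Step 11: enter (5,0), '.' pass, move left to (5,-1)
Step 12: at (5,-1) — EXIT via left edge, pos 5
Distinct cells visited: 11 (path length 11)

Answer: 11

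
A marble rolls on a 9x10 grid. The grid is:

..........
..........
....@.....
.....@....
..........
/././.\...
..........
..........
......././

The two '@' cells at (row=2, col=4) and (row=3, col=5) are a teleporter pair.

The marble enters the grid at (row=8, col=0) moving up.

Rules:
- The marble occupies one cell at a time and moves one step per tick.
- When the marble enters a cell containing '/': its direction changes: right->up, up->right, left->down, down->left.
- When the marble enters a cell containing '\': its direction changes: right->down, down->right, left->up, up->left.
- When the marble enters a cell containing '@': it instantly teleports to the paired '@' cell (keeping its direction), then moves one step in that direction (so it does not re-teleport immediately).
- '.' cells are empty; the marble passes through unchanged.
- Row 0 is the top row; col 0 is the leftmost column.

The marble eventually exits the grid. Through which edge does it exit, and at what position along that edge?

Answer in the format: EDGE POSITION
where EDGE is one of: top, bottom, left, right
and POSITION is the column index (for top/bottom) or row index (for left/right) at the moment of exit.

Step 1: enter (8,0), '.' pass, move up to (7,0)
Step 2: enter (7,0), '.' pass, move up to (6,0)
Step 3: enter (6,0), '.' pass, move up to (5,0)
Step 4: enter (5,0), '/' deflects up->right, move right to (5,1)
Step 5: enter (5,1), '.' pass, move right to (5,2)
Step 6: enter (5,2), '/' deflects right->up, move up to (4,2)
Step 7: enter (4,2), '.' pass, move up to (3,2)
Step 8: enter (3,2), '.' pass, move up to (2,2)
Step 9: enter (2,2), '.' pass, move up to (1,2)
Step 10: enter (1,2), '.' pass, move up to (0,2)
Step 11: enter (0,2), '.' pass, move up to (-1,2)
Step 12: at (-1,2) — EXIT via top edge, pos 2

Answer: top 2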